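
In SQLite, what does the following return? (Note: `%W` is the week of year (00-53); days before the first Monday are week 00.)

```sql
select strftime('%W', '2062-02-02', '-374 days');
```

First apply '-374 days': 2062-02-02 → 2061-01-24.
2061-01-24 is a Monday. SQLite's %W counts Mondays since the year started; the result is 04.

04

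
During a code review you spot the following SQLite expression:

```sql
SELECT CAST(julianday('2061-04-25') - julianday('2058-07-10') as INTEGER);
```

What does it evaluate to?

1020

21 days remain in July 2058 after the 10th (31 − 10).
Full months from August 2058 through March 2061 contribute their day counts.
Then 25 days into April 2061.
Total: 21 + 31 + 30 + 31 + 30 + 31 + 31 + 28 + 31 + 30 + 31 + 30 + 31 + 31 + 30 + 31 + 30 + 31 + 31 + 29 + 31 + 30 + 31 + 30 + 31 + 31 + 30 + 31 + 30 + 31 + 31 + 28 + 31 + 25 = 1020.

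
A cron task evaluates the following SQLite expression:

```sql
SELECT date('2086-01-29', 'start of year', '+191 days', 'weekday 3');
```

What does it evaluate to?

2086-07-17

`start of year` rewinds 2086-01-29 to 2086-01-01.
Applying '+191 days' to 2086-01-01: counting 191 days forward gives 2086-07-11.
`weekday 3` advances to the next Wednesday; 2086-07-11 is a Thursday, so it moves forward to 2086-07-17.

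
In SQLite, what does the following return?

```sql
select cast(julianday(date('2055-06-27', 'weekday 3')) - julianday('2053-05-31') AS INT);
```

760

`weekday 3` advances to the next Wednesday; 2055-06-27 is a Sunday, so it moves forward to 2055-06-30.
0 days remain in May 2053 after the 31st (31 − 31).
Full months from June 2053 through May 2055 contribute their day counts.
Then 30 days into June 2055.
Total: 0 + 30 + 31 + 31 + 30 + 31 + 30 + 31 + 31 + 28 + 31 + 30 + 31 + 30 + 31 + 31 + 30 + 31 + 30 + 31 + 31 + 28 + 31 + 30 + 31 + 30 = 760.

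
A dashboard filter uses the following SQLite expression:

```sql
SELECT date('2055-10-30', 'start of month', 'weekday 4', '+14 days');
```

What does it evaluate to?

2055-10-21

`start of month` rewinds 2055-10-30 to 2055-10-01.
`weekday 4` advances to the next Thursday; 2055-10-01 is a Friday, so it moves forward to 2055-10-07.
Advancing 14 more days within October lands on 2055-10-21.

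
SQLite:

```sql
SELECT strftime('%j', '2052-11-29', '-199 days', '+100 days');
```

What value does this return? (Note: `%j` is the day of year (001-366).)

First apply '-199 days', '+100 days': 2052-11-29 → 2052-08-22.
Day-of-year for 2052-08-22: days since 2052-01-01 inclusive = 235, zero-padded to 235.

235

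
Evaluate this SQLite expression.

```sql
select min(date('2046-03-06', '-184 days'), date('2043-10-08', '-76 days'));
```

2043-07-24

date('2046-03-06', '-184 days') → 2045-09-03.
date('2043-10-08', '-76 days') → 2043-07-24.
Earlier of the two is 2043-07-24.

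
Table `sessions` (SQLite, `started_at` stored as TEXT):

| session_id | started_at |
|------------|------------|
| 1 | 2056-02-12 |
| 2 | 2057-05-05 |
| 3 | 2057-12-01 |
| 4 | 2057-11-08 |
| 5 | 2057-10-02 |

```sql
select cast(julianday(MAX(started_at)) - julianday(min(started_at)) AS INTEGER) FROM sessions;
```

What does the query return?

MIN = 2056-02-12, MAX = 2057-12-01.
17 days remain in February 2056 after the 12th (29 − 12).
Full months from March 2056 through November 2057 contribute their day counts.
Then 1 day into December 2057.
Total: 17 + 31 + 30 + 31 + 30 + 31 + 31 + 30 + 31 + 30 + 31 + 31 + 28 + 31 + 30 + 31 + 30 + 31 + 31 + 30 + 31 + 30 + 1 = 658.

658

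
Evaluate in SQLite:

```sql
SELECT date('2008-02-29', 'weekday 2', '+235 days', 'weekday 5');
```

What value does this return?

`weekday 2` advances to the next Tuesday; 2008-02-29 is a Friday, so it moves forward to 2008-03-04.
Applying '+235 days' to 2008-03-04: counting 235 days forward gives 2008-10-25.
`weekday 5` advances to the next Friday; 2008-10-25 is a Saturday, so it moves forward to 2008-10-31.

2008-10-31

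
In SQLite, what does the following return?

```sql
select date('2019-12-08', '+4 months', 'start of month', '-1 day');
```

2020-03-31

Adding +4 months to 2019-12-08 gives 2020-04-08.
`start of month` rewinds 2020-04-08 to 2020-04-01.
Going back 1 day from 2020-04-01 reaches 2020-03-31 (last day of March, 31 days).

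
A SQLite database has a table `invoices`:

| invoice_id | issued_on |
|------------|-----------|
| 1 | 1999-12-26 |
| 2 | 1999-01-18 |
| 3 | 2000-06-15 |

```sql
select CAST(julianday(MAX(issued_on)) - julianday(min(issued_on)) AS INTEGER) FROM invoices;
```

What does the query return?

MIN = 1999-01-18, MAX = 2000-06-15.
13 days remain in January 1999 after the 18th (31 − 18).
Full months from February 1999 through May 2000 contribute their day counts.
Then 15 days into June 2000.
Total: 13 + 28 + 31 + 30 + 31 + 30 + 31 + 31 + 30 + 31 + 30 + 31 + 31 + 29 + 31 + 30 + 31 + 15 = 514.

514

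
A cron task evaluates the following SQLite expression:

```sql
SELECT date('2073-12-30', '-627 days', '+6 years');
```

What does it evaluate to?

2078-04-12

Applying '-627 days' to 2073-12-30: counting 627 days back gives 2072-04-12.
Adding +6 years to 2072-04-12 gives 2078-04-12.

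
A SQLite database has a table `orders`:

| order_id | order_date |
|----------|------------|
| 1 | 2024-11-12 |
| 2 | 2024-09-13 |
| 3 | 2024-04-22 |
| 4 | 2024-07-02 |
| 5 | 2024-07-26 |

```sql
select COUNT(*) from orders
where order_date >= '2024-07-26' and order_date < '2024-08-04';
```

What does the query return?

Rows in [2024-07-26, 2024-08-04): 2024-07-26 → 1 row.

1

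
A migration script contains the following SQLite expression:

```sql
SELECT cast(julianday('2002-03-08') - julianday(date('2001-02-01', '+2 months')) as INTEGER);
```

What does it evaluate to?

341

Adding +2 months to 2001-02-01 gives 2001-04-01.
29 days remain in April 2001 after the 1st (30 − 1).
Full months from May 2001 through February 2002 contribute their day counts.
Then 8 days into March 2002.
Total: 29 + 31 + 30 + 31 + 31 + 30 + 31 + 30 + 31 + 31 + 28 + 8 = 341.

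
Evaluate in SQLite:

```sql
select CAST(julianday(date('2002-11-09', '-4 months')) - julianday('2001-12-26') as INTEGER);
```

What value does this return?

Adding -4 months to 2002-11-09 gives 2002-07-09.
5 days remain in December 2001 after the 26th (31 − 26).
Full months from January 2002 through June 2002 contribute their day counts.
Then 9 days into July 2002.
Total: 5 + 31 + 28 + 31 + 30 + 31 + 30 + 9 = 195.

195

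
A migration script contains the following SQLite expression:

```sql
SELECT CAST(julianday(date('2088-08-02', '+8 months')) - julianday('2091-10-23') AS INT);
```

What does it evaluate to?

Adding +8 months to 2088-08-02 gives 2089-04-02.
28 days remain in April 2089 after the 2nd (30 − 2).
Full months from May 2089 through September 2091 contribute their day counts.
Then 23 days into October 2091.
Total: 28 + 31 + 30 + 31 + 31 + 30 + 31 + 30 + 31 + 31 + 28 + 31 + 30 + 31 + 30 + 31 + 31 + 30 + 31 + 30 + 31 + 31 + 28 + 31 + 30 + 31 + 30 + 31 + 31 + 30 + 23 = 934.
The subtraction is earlier − later, so the result is −934 → -934.

-934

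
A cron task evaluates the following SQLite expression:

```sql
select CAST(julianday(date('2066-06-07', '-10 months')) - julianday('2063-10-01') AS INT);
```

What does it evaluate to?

Adding -10 months to 2066-06-07 gives 2065-08-07.
30 days remain in October 2063 after the 1st (31 − 1).
Full months from November 2063 through July 2065 contribute their day counts.
Then 7 days into August 2065.
Total: 30 + 30 + 31 + 31 + 29 + 31 + 30 + 31 + 30 + 31 + 31 + 30 + 31 + 30 + 31 + 31 + 28 + 31 + 30 + 31 + 30 + 31 + 7 = 676.

676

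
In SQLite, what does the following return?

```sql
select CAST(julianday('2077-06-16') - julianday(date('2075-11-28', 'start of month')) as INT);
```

593

`start of month` rewinds 2075-11-28 to 2075-11-01.
29 days remain in November 2075 after the 1st (30 − 1).
Full months from December 2075 through May 2077 contribute their day counts.
Then 16 days into June 2077.
Total: 29 + 31 + 31 + 29 + 31 + 30 + 31 + 30 + 31 + 31 + 30 + 31 + 30 + 31 + 31 + 28 + 31 + 30 + 31 + 16 = 593.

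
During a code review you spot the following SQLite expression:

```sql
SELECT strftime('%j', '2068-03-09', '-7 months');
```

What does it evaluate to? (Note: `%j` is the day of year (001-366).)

221

First apply '-7 months': 2068-03-09 → 2067-08-09.
Day-of-year for 2067-08-09: days since 2067-01-01 inclusive = 221, zero-padded to 221.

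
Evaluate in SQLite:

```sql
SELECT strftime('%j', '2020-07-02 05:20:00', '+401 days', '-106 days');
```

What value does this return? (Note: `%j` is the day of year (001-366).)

First apply '+401 days', '-106 days': 2020-07-02 05:20:00 → 2021-04-23 05:20:00.
Day-of-year for 2021-04-23: days since 2021-01-01 inclusive = 113, zero-padded to 113.

113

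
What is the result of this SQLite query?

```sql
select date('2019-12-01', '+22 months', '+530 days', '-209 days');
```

Adding +22 months to 2019-12-01 gives 2021-10-01.
Applying '+530 days' to 2021-10-01: counting 530 days forward gives 2023-03-15.
Applying '-209 days' to 2023-03-15: counting 209 days back gives 2022-08-18.

2022-08-18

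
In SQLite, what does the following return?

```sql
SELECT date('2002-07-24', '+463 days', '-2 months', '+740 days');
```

Applying '+463 days' to 2002-07-24: counting 463 days forward gives 2003-10-30.
Adding -2 months to 2003-10-30 gives 2003-08-30.
Applying '+740 days' to 2003-08-30: counting 740 days forward gives 2005-09-08.

2005-09-08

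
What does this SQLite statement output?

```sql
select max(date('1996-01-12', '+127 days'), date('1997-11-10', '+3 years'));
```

2000-11-10

date('1996-01-12', '+127 days') → 1996-05-18.
date('1997-11-10', '+3 years') → 2000-11-10.
Later of the two is 2000-11-10.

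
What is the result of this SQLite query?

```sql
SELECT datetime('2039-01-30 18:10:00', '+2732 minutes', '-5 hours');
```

2732 minutes = 45h 32m; +2732 minutes from 2039-01-30 18:10:00 is 2039-02-01 15:42:00 (crosses midnight).
-5 hours from 2039-02-01 15:42:00 is 2039-02-01 10:42:00.

2039-02-01 10:42:00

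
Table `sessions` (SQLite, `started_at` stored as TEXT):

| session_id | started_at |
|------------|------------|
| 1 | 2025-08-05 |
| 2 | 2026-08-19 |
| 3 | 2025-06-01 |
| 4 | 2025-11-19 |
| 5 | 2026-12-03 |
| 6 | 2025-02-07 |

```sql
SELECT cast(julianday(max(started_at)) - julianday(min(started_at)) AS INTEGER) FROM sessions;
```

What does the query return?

664

MIN = 2025-02-07, MAX = 2026-12-03.
21 days remain in February 2025 after the 7th (28 − 7).
Full months from March 2025 through November 2026 contribute their day counts.
Then 3 days into December 2026.
Total: 21 + 31 + 30 + 31 + 30 + 31 + 31 + 30 + 31 + 30 + 31 + 31 + 28 + 31 + 30 + 31 + 30 + 31 + 31 + 30 + 31 + 30 + 3 = 664.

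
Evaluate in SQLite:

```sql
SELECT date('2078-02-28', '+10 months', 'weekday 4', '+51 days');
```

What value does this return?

Adding +10 months to 2078-02-28 gives 2078-12-28.
`weekday 4` advances to the next Thursday; 2078-12-28 is a Wednesday, so it moves forward to 2078-12-29.
Applying '+51 days' to 2078-12-29: counting 51 days forward gives 2079-02-18.

2079-02-18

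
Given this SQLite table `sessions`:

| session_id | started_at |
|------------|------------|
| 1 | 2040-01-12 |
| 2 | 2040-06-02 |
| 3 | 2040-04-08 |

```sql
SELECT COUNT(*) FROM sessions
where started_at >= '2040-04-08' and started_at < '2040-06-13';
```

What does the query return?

2

Rows in [2040-04-08, 2040-06-13): 2040-06-02, 2040-04-08 → 2 rows.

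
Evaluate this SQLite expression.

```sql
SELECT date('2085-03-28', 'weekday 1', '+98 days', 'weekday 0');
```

`weekday 1` advances to the next Monday; 2085-03-28 is a Wednesday, so it moves forward to 2085-04-02.
Applying '+98 days' to 2085-04-02: counting 98 days forward gives 2085-07-09.
`weekday 0` advances to the next Sunday; 2085-07-09 is a Monday, so it moves forward to 2085-07-15.

2085-07-15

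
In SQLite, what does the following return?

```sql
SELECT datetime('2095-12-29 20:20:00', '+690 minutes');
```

690 minutes = 11h 30m; +690 minutes from 2095-12-29 20:20:00 is 2095-12-30 07:50:00 (crosses midnight).

2095-12-30 07:50:00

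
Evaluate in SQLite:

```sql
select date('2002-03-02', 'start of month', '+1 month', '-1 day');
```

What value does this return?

`start of month` rewinds 2002-03-02 to 2002-03-01.
Adding +1 month to 2002-03-01 gives 2002-04-01.
Going back 1 day from 2002-04-01 reaches 2002-03-31 (last day of March, 31 days).

2002-03-31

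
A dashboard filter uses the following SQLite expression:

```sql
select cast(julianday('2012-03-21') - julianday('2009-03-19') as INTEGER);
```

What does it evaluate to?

12 days remain in March 2009 after the 19th (31 − 19).
Full months from April 2009 through February 2012 contribute their day counts.
Then 21 days into March 2012.
Total: 12 + 30 + 31 + 30 + 31 + 31 + 30 + 31 + 30 + 31 + 31 + 28 + 31 + 30 + 31 + 30 + 31 + 31 + 30 + 31 + 30 + 31 + 31 + 28 + 31 + 30 + 31 + 30 + 31 + 31 + 30 + 31 + 30 + 31 + 31 + 29 + 21 = 1098.

1098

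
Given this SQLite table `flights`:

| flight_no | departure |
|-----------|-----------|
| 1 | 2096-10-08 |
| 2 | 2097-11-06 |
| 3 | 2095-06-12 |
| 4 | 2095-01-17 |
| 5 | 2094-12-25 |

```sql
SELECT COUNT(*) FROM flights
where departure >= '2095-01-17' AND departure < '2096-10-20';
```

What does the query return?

Rows in [2095-01-17, 2096-10-20): 2096-10-08, 2095-06-12, 2095-01-17 → 3 rows.

3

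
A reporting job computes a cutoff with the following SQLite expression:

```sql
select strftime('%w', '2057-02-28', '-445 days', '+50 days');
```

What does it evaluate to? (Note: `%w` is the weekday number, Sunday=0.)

First apply '-445 days', '+50 days': 2057-02-28 → 2056-01-30.
2056-01-30 is a Sunday; with Sunday=0 that is 0.

0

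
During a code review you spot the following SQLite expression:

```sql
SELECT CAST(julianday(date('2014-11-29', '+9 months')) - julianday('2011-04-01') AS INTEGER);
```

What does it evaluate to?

Adding +9 months to 2014-11-29 gives 2015-08-29.
29 days remain in April 2011 after the 1st (30 − 1).
Full months from May 2011 through July 2015 contribute their day counts.
Then 29 days into August 2015.
Total: 29 + 31 + 30 + 31 + 31 + 30 + 31 + 30 + 31 + 31 + 29 + 31 + 30 + 31 + 30 + 31 + 31 + 30 + 31 + 30 + 31 + 31 + 28 + 31 + 30 + 31 + 30 + 31 + 31 + 30 + 31 + 30 + 31 + 31 + 28 + 31 + 30 + 31 + 30 + 31 + 31 + 30 + 31 + 30 + 31 + 31 + 28 + 31 + 30 + 31 + 30 + 31 + 29 = 1611.

1611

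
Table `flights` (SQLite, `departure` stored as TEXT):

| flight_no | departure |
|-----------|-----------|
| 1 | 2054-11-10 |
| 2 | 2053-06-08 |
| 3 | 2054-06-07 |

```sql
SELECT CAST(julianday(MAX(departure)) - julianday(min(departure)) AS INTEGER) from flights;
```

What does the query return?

MIN = 2053-06-08, MAX = 2054-11-10.
22 days remain in June 2053 after the 8th (30 − 8).
Full months from July 2053 through October 2054 contribute their day counts.
Then 10 days into November 2054.
Total: 22 + 31 + 31 + 30 + 31 + 30 + 31 + 31 + 28 + 31 + 30 + 31 + 30 + 31 + 31 + 30 + 31 + 10 = 520.

520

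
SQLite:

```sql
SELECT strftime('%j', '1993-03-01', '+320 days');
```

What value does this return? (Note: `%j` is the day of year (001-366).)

015

First apply '+320 days': 1993-03-01 → 1994-01-15.
Day-of-year for 1994-01-15: days since 1994-01-01 inclusive = 15, zero-padded to 015.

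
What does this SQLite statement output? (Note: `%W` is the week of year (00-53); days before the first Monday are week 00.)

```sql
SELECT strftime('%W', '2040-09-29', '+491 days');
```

04

First apply '+491 days': 2040-09-29 → 2042-02-02.
2042-02-02 is a Sunday. SQLite's %W counts Mondays since the year started; the result is 04.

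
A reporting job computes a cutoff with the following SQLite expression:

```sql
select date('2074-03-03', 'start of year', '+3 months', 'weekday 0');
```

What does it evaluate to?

`start of year` rewinds 2074-03-03 to 2074-01-01.
Adding +3 months to 2074-01-01 gives 2074-04-01.
`weekday 0` advances to the next Sunday; 2074-04-01 is already a Sunday, so it stays at 2074-04-01.

2074-04-01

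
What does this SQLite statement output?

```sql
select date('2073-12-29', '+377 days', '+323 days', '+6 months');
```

Applying '+377 days' to 2073-12-29: counting 377 days forward gives 2075-01-10.
Applying '+323 days' to 2075-01-10: counting 323 days forward gives 2075-11-29.
Adding +6 months to 2075-11-29 gives 2076-05-29.

2076-05-29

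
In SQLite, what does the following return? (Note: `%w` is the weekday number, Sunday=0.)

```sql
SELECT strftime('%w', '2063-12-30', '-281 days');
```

6

First apply '-281 days': 2063-12-30 → 2063-03-24.
2063-03-24 is a Saturday; with Sunday=0 that is 6.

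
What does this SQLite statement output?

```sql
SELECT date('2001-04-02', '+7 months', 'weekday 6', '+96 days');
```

2002-02-07

Adding +7 months to 2001-04-02 gives 2001-11-02.
`weekday 6` advances to the next Saturday; 2001-11-02 is a Friday, so it moves forward to 2001-11-03.
Applying '+96 days' to 2001-11-03: counting 96 days forward gives 2002-02-07.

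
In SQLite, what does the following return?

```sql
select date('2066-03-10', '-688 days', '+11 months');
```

2065-03-21

Applying '-688 days' to 2066-03-10: counting 688 days back gives 2064-04-21.
Adding +11 months to 2064-04-21 gives 2065-03-21.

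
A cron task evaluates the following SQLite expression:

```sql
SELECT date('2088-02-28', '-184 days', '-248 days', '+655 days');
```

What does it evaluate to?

Applying '-184 days' to 2088-02-28: counting 184 days back gives 2087-08-28.
Applying '-248 days' to 2087-08-28: counting 248 days back gives 2086-12-23.
Applying '+655 days' to 2086-12-23: counting 655 days forward gives 2088-10-08.

2088-10-08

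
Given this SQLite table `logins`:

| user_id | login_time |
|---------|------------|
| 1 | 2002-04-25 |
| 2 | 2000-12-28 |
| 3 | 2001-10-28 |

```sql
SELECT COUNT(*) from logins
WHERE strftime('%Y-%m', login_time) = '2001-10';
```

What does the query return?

Rows with year-month 2001-10: 2001-10-28 → 1.

1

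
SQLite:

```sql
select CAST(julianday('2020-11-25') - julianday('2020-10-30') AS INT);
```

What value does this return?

26

1 day remains in October 2020 after the 30th (31 − 30).
Then 25 days into November 2020.
Total: 1 + 25 = 26.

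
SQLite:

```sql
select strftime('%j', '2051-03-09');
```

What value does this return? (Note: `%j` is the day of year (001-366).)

Day-of-year for 2051-03-09: days since 2051-01-01 inclusive = 68, zero-padded to 068.

068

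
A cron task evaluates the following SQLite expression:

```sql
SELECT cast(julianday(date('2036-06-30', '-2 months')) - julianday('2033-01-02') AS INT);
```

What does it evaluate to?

1214

Adding -2 months to 2036-06-30 gives 2036-04-30.
29 days remain in January 2033 after the 2nd (31 − 2).
Full months from February 2033 through March 2036 contribute their day counts.
Then 30 days into April 2036.
Total: 29 + 28 + 31 + 30 + 31 + 30 + 31 + 31 + 30 + 31 + 30 + 31 + 31 + 28 + 31 + 30 + 31 + 30 + 31 + 31 + 30 + 31 + 30 + 31 + 31 + 28 + 31 + 30 + 31 + 30 + 31 + 31 + 30 + 31 + 30 + 31 + 31 + 29 + 31 + 30 = 1214.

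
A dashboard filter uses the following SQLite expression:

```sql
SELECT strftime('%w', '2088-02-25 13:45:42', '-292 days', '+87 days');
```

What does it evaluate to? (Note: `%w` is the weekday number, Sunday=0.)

First apply '-292 days', '+87 days': 2088-02-25 13:45:42 → 2087-08-04 13:45:42.
2087-08-04 is a Monday; with Sunday=0 that is 1.

1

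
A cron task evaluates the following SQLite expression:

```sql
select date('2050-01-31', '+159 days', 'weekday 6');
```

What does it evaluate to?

2050-07-09

Applying '+159 days' to 2050-01-31: counting 159 days forward gives 2050-07-09.
`weekday 6` advances to the next Saturday; 2050-07-09 is already a Saturday, so it stays at 2050-07-09.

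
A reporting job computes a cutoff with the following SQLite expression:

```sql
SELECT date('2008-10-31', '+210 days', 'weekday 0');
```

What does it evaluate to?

2009-05-31

Applying '+210 days' to 2008-10-31: counting 210 days forward gives 2009-05-29.
`weekday 0` advances to the next Sunday; 2009-05-29 is a Friday, so it moves forward to 2009-05-31.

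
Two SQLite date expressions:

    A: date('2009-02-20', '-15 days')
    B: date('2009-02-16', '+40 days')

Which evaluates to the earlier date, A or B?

A = 2009-02-05.
B = 2009-03-28.
A is earlier.

A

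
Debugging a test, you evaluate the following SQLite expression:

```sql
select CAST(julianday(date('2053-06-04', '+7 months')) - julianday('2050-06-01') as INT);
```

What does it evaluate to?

1313

Adding +7 months to 2053-06-04 gives 2054-01-04.
29 days remain in June 2050 after the 1st (30 − 1).
Full months from July 2050 through December 2053 contribute their day counts.
Then 4 days into January 2054.
Total: 29 + 31 + 31 + 30 + 31 + 30 + 31 + 31 + 28 + 31 + 30 + 31 + 30 + 31 + 31 + 30 + 31 + 30 + 31 + 31 + 29 + 31 + 30 + 31 + 30 + 31 + 31 + 30 + 31 + 30 + 31 + 31 + 28 + 31 + 30 + 31 + 30 + 31 + 31 + 30 + 31 + 30 + 31 + 4 = 1313.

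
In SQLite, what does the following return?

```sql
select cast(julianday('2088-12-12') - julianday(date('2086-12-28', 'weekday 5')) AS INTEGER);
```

709

`weekday 5` advances to the next Friday; 2086-12-28 is a Saturday, so it moves forward to 2087-01-03.
28 days remain in January 2087 after the 3rd (31 − 3).
Full months from February 2087 through November 2088 contribute their day counts.
Then 12 days into December 2088.
Total: 28 + 28 + 31 + 30 + 31 + 30 + 31 + 31 + 30 + 31 + 30 + 31 + 31 + 29 + 31 + 30 + 31 + 30 + 31 + 31 + 30 + 31 + 30 + 12 = 709.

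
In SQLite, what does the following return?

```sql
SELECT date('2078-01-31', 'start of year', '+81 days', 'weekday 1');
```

2078-03-28

`start of year` rewinds 2078-01-31 to 2078-01-01.
Applying '+81 days' to 2078-01-01: counting 81 days forward gives 2078-03-23.
`weekday 1` advances to the next Monday; 2078-03-23 is a Wednesday, so it moves forward to 2078-03-28.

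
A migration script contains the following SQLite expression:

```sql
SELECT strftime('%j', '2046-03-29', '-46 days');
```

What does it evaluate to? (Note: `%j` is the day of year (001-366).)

First apply '-46 days': 2046-03-29 → 2046-02-11.
Day-of-year for 2046-02-11: days since 2046-01-01 inclusive = 42, zero-padded to 042.

042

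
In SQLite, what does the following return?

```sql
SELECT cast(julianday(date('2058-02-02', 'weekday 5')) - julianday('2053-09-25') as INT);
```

`weekday 5` advances to the next Friday; 2058-02-02 is a Saturday, so it moves forward to 2058-02-08.
5 days remain in September 2053 after the 25th (30 − 25).
Full months from October 2053 through January 2058 contribute their day counts.
Then 8 days into February 2058.
Total: 5 + 31 + 30 + 31 + 31 + 28 + 31 + 30 + 31 + 30 + 31 + 31 + 30 + 31 + 30 + 31 + 31 + 28 + 31 + 30 + 31 + 30 + 31 + 31 + 30 + 31 + 30 + 31 + 31 + 29 + 31 + 30 + 31 + 30 + 31 + 31 + 30 + 31 + 30 + 31 + 31 + 28 + 31 + 30 + 31 + 30 + 31 + 31 + 30 + 31 + 30 + 31 + 31 + 8 = 1597.

1597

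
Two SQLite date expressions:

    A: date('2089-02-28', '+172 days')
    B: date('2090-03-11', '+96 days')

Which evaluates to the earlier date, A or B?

A = 2089-08-19.
B = 2090-06-15.
A is earlier.

A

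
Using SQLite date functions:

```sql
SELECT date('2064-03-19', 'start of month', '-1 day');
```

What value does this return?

`start of month` rewinds 2064-03-19 to 2064-03-01.
Going back 1 day from 2064-03-01 reaches 2064-02-29 (last day of February, 29 days).

2064-02-29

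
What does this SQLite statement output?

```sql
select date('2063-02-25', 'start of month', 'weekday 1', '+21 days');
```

2063-02-26

`start of month` rewinds 2063-02-25 to 2063-02-01.
`weekday 1` advances to the next Monday; 2063-02-01 is a Thursday, so it moves forward to 2063-02-05.
Advancing 21 more days within February lands on 2063-02-26.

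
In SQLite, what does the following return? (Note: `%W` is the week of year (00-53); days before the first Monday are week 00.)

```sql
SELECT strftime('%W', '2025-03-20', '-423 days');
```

First apply '-423 days': 2025-03-20 → 2024-01-22.
2024-01-22 is a Monday. SQLite's %W counts Mondays since the year started; the result is 04.

04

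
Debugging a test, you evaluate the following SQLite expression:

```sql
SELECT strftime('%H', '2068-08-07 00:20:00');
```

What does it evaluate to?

`%H` extracts the 2-digit hour (00-23): 00.

00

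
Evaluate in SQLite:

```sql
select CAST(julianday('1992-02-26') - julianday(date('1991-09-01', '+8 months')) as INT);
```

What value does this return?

-65

Adding +8 months to 1991-09-01 gives 1992-05-01.
3 days remain in February 1992 after the 26th (29 − 26).
March 1992: 31 days.
April 1992: 30 days.
Then 1 day into May 1992.
Total: 3 + 31 + 30 + 1 = 65.
The subtraction is earlier − later, so the result is −65 → -65.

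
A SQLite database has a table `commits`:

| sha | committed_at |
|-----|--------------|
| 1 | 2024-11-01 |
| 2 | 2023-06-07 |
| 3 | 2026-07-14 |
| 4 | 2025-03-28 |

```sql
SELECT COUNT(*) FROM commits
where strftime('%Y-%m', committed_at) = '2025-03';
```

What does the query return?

1

Rows with year-month 2025-03: 2025-03-28 → 1.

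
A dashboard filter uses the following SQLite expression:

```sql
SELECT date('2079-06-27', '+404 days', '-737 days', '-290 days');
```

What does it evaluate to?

Applying '+404 days' to 2079-06-27: counting 404 days forward gives 2080-08-04.
Applying '-737 days' to 2080-08-04: counting 737 days back gives 2078-07-29.
Applying '-290 days' to 2078-07-29: counting 290 days back gives 2077-10-12.

2077-10-12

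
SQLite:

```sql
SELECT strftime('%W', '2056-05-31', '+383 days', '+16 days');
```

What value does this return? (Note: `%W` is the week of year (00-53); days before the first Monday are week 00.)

27

First apply '+383 days', '+16 days': 2056-05-31 → 2057-07-04.
2057-07-04 is a Wednesday. SQLite's %W counts Mondays since the year started; the result is 27.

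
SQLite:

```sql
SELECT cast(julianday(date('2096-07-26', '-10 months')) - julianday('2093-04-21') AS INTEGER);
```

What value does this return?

888

Adding -10 months to 2096-07-26 gives 2095-09-26.
9 days remain in April 2093 after the 21st (30 − 21).
Full months from May 2093 through August 2095 contribute their day counts.
Then 26 days into September 2095.
Total: 9 + 31 + 30 + 31 + 31 + 30 + 31 + 30 + 31 + 31 + 28 + 31 + 30 + 31 + 30 + 31 + 31 + 30 + 31 + 30 + 31 + 31 + 28 + 31 + 30 + 31 + 30 + 31 + 31 + 26 = 888.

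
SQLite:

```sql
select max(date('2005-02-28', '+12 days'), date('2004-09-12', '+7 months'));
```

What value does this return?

date('2005-02-28', '+12 days') → 2005-03-12.
date('2004-09-12', '+7 months') → 2005-04-12.
Later of the two is 2005-04-12.

2005-04-12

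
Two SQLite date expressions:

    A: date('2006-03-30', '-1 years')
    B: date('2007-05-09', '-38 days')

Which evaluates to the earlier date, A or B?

A

A = 2005-03-30.
B = 2007-04-01.
A is earlier.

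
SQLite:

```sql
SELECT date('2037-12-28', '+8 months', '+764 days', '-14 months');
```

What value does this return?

Adding +8 months to 2037-12-28 gives 2038-08-28.
Applying '+764 days' to 2038-08-28: counting 764 days forward gives 2040-09-30.
Adding -14 months to 2040-09-30 gives 2039-07-30.

2039-07-30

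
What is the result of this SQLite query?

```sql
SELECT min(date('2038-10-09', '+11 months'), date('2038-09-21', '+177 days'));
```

2039-03-17

date('2038-10-09', '+11 months') → 2039-09-09.
date('2038-09-21', '+177 days') → 2039-03-17.
Earlier of the two is 2039-03-17.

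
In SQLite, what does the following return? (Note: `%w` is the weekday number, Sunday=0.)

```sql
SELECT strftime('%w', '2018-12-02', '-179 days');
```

3

First apply '-179 days': 2018-12-02 → 2018-06-06.
2018-06-06 is a Wednesday; with Sunday=0 that is 3.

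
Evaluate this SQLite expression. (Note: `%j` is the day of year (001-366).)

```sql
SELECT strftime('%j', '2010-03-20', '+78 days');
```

157

First apply '+78 days': 2010-03-20 → 2010-06-06.
Day-of-year for 2010-06-06: days since 2010-01-01 inclusive = 157, zero-padded to 157.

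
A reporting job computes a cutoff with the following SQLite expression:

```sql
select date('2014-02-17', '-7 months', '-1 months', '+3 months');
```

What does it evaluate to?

2013-09-17

Adding -7 months to 2014-02-17 gives 2013-07-17.
Adding -1 month to 2013-07-17 gives 2013-06-17.
Adding +3 months to 2013-06-17 gives 2013-09-17.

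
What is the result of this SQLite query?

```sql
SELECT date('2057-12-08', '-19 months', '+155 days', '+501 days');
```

Adding -19 months to 2057-12-08 gives 2056-05-08.
Applying '+155 days' to 2056-05-08: counting 155 days forward gives 2056-10-10.
Applying '+501 days' to 2056-10-10: counting 501 days forward gives 2058-02-23.

2058-02-23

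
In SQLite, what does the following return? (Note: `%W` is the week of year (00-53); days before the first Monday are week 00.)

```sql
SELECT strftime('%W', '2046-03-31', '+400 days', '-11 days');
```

16

First apply '+400 days', '-11 days': 2046-03-31 → 2047-04-24.
2047-04-24 is a Wednesday. SQLite's %W counts Mondays since the year started; the result is 16.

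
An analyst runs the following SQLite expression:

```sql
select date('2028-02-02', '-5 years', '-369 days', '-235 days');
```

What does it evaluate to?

Adding -5 years to 2028-02-02 gives 2023-02-02.
Applying '-369 days' to 2023-02-02: counting 369 days back gives 2022-01-29.
Applying '-235 days' to 2022-01-29: counting 235 days back gives 2021-06-08.

2021-06-08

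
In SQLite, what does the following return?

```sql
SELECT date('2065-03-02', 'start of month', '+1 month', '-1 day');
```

`start of month` rewinds 2065-03-02 to 2065-03-01.
Adding +1 month to 2065-03-01 gives 2065-04-01.
Going back 1 day from 2065-04-01 reaches 2065-03-31 (last day of March, 31 days).

2065-03-31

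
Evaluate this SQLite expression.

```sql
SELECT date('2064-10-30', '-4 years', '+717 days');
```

Adding -4 years to 2064-10-30 gives 2060-10-30.
Applying '+717 days' to 2060-10-30: counting 717 days forward gives 2062-10-17.

2062-10-17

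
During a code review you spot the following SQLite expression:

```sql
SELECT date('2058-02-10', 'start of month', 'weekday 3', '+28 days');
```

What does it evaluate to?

`start of month` rewinds 2058-02-10 to 2058-02-01.
`weekday 3` advances to the next Wednesday; 2058-02-01 is a Friday, so it moves forward to 2058-02-06.
February 2058 has 28 days; 22 remain after the 6th, so 23 days reach 2058-03-01.
Advancing 5 more days within March lands on 2058-03-06.

2058-03-06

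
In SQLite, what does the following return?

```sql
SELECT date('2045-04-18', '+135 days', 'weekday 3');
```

Applying '+135 days' to 2045-04-18: counting 135 days forward gives 2045-08-31.
`weekday 3` advances to the next Wednesday; 2045-08-31 is a Thursday, so it moves forward to 2045-09-06.

2045-09-06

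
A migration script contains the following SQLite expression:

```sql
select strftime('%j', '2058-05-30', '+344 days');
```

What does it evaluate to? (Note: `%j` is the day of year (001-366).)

129

First apply '+344 days': 2058-05-30 → 2059-05-09.
Day-of-year for 2059-05-09: days since 2059-01-01 inclusive = 129, zero-padded to 129.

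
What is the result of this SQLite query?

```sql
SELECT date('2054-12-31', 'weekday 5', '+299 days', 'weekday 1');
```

`weekday 5` advances to the next Friday; 2054-12-31 is a Thursday, so it moves forward to 2055-01-01.
Applying '+299 days' to 2055-01-01: counting 299 days forward gives 2055-10-27.
`weekday 1` advances to the next Monday; 2055-10-27 is a Wednesday, so it moves forward to 2055-11-01.

2055-11-01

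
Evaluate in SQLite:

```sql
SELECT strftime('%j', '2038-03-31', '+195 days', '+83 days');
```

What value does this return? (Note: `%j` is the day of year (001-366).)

003

First apply '+195 days', '+83 days': 2038-03-31 → 2039-01-03.
Day-of-year for 2039-01-03: days since 2039-01-01 inclusive = 3, zero-padded to 003.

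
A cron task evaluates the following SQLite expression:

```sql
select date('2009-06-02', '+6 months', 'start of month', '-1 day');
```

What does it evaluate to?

Adding +6 months to 2009-06-02 gives 2009-12-02.
`start of month` rewinds 2009-12-02 to 2009-12-01.
Going back 1 day from 2009-12-01 reaches 2009-11-30 (last day of November, 30 days).

2009-11-30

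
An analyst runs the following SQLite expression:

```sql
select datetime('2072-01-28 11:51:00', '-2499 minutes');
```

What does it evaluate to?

2072-01-26 18:12:00

2499 minutes = 41h 39m; -2499 minutes from 2072-01-28 11:51:00 is 2072-01-26 18:12:00 (crosses midnight).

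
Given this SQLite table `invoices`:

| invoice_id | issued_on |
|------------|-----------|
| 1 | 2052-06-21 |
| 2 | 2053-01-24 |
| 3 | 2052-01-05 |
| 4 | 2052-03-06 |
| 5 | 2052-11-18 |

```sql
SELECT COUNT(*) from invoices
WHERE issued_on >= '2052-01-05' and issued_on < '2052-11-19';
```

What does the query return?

4

Rows in [2052-01-05, 2052-11-19): 2052-06-21, 2052-01-05, 2052-03-06, 2052-11-18 → 4 rows.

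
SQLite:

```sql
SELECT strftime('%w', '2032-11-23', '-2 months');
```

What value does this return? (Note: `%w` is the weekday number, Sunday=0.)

4

First apply '-2 months': 2032-11-23 → 2032-09-23.
2032-09-23 is a Thursday; with Sunday=0 that is 4.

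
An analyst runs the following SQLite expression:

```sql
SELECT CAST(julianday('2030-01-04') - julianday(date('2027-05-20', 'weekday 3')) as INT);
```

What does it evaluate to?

954

`weekday 3` advances to the next Wednesday; 2027-05-20 is a Thursday, so it moves forward to 2027-05-26.
5 days remain in May 2027 after the 26th (31 − 26).
Full months from June 2027 through December 2029 contribute their day counts.
Then 4 days into January 2030.
Total: 5 + 30 + 31 + 31 + 30 + 31 + 30 + 31 + 31 + 29 + 31 + 30 + 31 + 30 + 31 + 31 + 30 + 31 + 30 + 31 + 31 + 28 + 31 + 30 + 31 + 30 + 31 + 31 + 30 + 31 + 30 + 31 + 4 = 954.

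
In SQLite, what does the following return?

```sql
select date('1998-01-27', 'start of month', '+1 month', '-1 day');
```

1998-01-31

`start of month` rewinds 1998-01-27 to 1998-01-01.
Adding +1 month to 1998-01-01 gives 1998-02-01.
Going back 1 day from 1998-02-01 reaches 1998-01-31 (last day of January, 31 days).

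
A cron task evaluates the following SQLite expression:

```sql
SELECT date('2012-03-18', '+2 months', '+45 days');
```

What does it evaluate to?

2012-07-02

Adding +2 months to 2012-03-18 gives 2012-05-18.
Applying '+45 days' to 2012-05-18: counting 45 days forward gives 2012-07-02.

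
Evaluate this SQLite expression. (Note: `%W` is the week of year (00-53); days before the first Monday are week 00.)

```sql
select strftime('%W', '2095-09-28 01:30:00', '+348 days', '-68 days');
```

27

First apply '+348 days', '-68 days': 2095-09-28 01:30:00 → 2096-07-04 01:30:00.
2096-07-04 is a Wednesday. SQLite's %W counts Mondays since the year started; the result is 27.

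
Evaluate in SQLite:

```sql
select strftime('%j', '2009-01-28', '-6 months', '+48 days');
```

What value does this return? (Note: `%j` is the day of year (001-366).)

258

First apply '-6 months', '+48 days': 2009-01-28 → 2008-09-14.
Day-of-year for 2008-09-14: days since 2008-01-01 inclusive = 258, zero-padded to 258.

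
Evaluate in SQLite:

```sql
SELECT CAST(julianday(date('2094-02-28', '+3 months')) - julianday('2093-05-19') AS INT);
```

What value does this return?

Adding +3 months to 2094-02-28 gives 2094-05-28.
12 days remain in May 2093 after the 19th (31 − 19).
Full months from June 2093 through April 2094 contribute their day counts.
Then 28 days into May 2094.
Total: 12 + 30 + 31 + 31 + 30 + 31 + 30 + 31 + 31 + 28 + 31 + 30 + 28 = 374.

374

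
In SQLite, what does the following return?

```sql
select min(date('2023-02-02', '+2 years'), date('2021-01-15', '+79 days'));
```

2021-04-04

date('2023-02-02', '+2 years') → 2025-02-02.
date('2021-01-15', '+79 days') → 2021-04-04.
Earlier of the two is 2021-04-04.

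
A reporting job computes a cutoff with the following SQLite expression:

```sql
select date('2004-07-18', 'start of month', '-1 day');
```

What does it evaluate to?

2004-06-30

`start of month` rewinds 2004-07-18 to 2004-07-01.
Going back 1 day from 2004-07-01 reaches 2004-06-30 (last day of June, 30 days).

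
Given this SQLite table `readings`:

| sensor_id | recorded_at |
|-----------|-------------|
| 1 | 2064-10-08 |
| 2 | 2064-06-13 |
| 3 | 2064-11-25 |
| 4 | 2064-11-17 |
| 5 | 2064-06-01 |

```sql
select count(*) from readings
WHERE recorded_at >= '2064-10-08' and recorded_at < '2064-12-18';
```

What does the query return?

3

Rows in [2064-10-08, 2064-12-18): 2064-10-08, 2064-11-25, 2064-11-17 → 3 rows.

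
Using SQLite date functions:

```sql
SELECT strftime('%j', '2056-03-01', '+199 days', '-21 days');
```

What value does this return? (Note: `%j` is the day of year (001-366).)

239

First apply '+199 days', '-21 days': 2056-03-01 → 2056-08-26.
Day-of-year for 2056-08-26: days since 2056-01-01 inclusive = 239, zero-padded to 239.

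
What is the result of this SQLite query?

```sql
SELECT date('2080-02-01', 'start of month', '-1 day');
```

`start of month` rewinds 2080-02-01 to 2080-02-01.
Going back 1 day from 2080-02-01 reaches 2080-01-31 (last day of January, 31 days).

2080-01-31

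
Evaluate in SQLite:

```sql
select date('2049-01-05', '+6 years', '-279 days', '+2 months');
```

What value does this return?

2054-06-01

Adding +6 years to 2049-01-05 gives 2055-01-05.
Applying '-279 days' to 2055-01-05: counting 279 days back gives 2054-04-01.
Adding +2 months to 2054-04-01 gives 2054-06-01.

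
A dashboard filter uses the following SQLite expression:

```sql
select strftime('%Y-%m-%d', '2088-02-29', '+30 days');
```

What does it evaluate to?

First apply '+30 days': 2088-02-29 → 2088-03-30.
`%Y-%m-%d` extracts the ISO date: 2088-03-30.

2088-03-30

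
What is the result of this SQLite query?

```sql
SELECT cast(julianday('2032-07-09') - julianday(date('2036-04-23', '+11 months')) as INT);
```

Adding +11 months to 2036-04-23 gives 2037-03-23.
22 days remain in July 2032 after the 9th (31 − 9).
Full months from August 2032 through February 2037 contribute their day counts.
Then 23 days into March 2037.
Total: 22 + 31 + 30 + 31 + 30 + 31 + 31 + 28 + 31 + 30 + 31 + 30 + 31 + 31 + 30 + 31 + 30 + 31 + 31 + 28 + 31 + 30 + 31 + 30 + 31 + 31 + 30 + 31 + 30 + 31 + 31 + 28 + 31 + 30 + 31 + 30 + 31 + 31 + 30 + 31 + 30 + 31 + 31 + 29 + 31 + 30 + 31 + 30 + 31 + 31 + 30 + 31 + 30 + 31 + 31 + 28 + 23 = 1718.
The subtraction is earlier − later, so the result is −1718 → -1718.

-1718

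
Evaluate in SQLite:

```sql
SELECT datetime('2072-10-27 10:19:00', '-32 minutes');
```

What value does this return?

-32 minutes from 2072-10-27 10:19:00 is 2072-10-27 09:47:00.

2072-10-27 09:47:00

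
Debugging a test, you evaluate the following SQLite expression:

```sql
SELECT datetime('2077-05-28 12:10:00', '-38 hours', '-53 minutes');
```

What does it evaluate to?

-38 hours from 2077-05-28 12:10:00 is 2077-05-26 22:10:00 (crosses midnight).
-53 minutes from 2077-05-26 22:10:00 is 2077-05-26 21:17:00.

2077-05-26 21:17:00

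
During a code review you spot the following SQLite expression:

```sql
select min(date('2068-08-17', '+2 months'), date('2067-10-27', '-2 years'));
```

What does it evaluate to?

date('2068-08-17', '+2 months') → 2068-10-17.
date('2067-10-27', '-2 years') → 2065-10-27.
Earlier of the two is 2065-10-27.

2065-10-27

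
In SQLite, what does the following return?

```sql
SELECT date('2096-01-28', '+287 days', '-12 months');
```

Applying '+287 days' to 2096-01-28: counting 287 days forward gives 2096-11-10.
Adding -12 months to 2096-11-10 gives 2095-11-10.

2095-11-10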